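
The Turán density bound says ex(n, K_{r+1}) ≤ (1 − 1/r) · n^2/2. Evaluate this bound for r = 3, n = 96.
Turán density bound = (2/3) · 96^2/2 = 3072

Turán's theorem: ex(n, K_{r+1}) is achieved by the complete r-partite Turán graph T(n, r) with parts as balanced as possible, and is at most (1 − 1/r) · n^2/2. For r = 3, n = 96: the density bound is (2/3) · 9216/2 = 3072. Since 3 ∣ 96, the Turán graph T(96, 3) has parts of equal size 32, and its edge count e(T(96, 3)) = 3072 attains the density bound exactly.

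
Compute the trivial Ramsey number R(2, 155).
R(2, 155) = 155

R(2, k) = k for all k ≥ 2: in a 2-colouring of K_k, either some edge is red (a red K_2) or all edges are blue (a blue K_k). And K_{154} coloured all-blue has no blue K_155, so R(2, 155) > 154. Hence R(2, 155) = 155.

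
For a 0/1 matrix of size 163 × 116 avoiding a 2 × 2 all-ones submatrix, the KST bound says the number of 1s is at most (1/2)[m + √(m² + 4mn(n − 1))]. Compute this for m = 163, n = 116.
z(163, 116; 2, 2) ≤ (1/2)[163 + √(163² + 4·163·116·115)] = (1/2)[163 + √8724249] = 1558.342

Kővári–Sós–Turán: let r_1, ..., r_163 be the row sums and z = Σ r_i the total number of 1s. Each pair of columns can share at most one row with both entries 1 (else a 2×2 all-ones block appears), so Σ_i C(r_i, 2) ≤ C(116, 2) = 6670. By convexity Σ_i C(r_i, 2) ≥ 163·C(z/163, 2) = z(z − 163)/(2·163), giving z² − 163z − 163·116·115 ≤ 0 and hence z ≤ (1/2)[163 + √(26569 + 4·2174420)] = (1/2)[163 + √8724249] ≈ (1/2)(163 + 2953.684) = 1558.342.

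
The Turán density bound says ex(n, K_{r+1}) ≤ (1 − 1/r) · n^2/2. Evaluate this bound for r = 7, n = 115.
Turán density bound = (6/7) · 115^2/2 = 39675/7 ≈ 5667.8571

Turán's theorem: ex(n, K_{r+1}) is achieved by the complete r-partite Turán graph T(n, r) with parts as balanced as possible, and is at most (1 − 1/r) · n^2/2. For r = 7, n = 115: the density bound is (6/7) · 13225/2 = 39675/7 ≈ 5667.8571. The integer-valued extremum is e(T(115, 7)) = 5667, which is strictly less than the density bound 39675/7 since 7 ∤ 115 (the parts of T(115, 7) cannot all be equal).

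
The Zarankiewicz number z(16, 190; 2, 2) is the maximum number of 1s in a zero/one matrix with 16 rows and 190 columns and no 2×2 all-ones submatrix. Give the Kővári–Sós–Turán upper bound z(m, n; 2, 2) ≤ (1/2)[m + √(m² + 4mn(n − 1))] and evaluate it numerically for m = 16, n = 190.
z(16, 190; 2, 2) ≤ (1/2)[16 + √(16² + 4·16·190·189)] = (1/2)[16 + √2298496] = 766.0396

Kővári–Sós–Turán: let r_1, ..., r_16 be the row sums and z = Σ r_i the total number of 1s. Each pair of columns can share at most one row with both entries 1 (else a 2×2 all-ones block appears), so Σ_i C(r_i, 2) ≤ C(190, 2) = 17955. By convexity Σ_i C(r_i, 2) ≥ 16·C(z/16, 2) = z(z − 16)/(2·16), giving z² − 16z − 16·190·189 ≤ 0 and hence z ≤ (1/2)[16 + √(256 + 4·574560)] = (1/2)[16 + √2298496] ≈ (1/2)(16 + 1516.0792) = 766.0396.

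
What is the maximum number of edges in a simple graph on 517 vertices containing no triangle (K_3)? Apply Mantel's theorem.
ex(517, K_3) = ⌊517^2/4⌋ = 66822

Mantel (1907): a triangle-free graph on n vertices has at most ⌊n^2/4⌋ edges, with equality for the complete bipartite graph K_{⌊n/2⌋, ⌈n/2⌉}. For n = 517: ⌊517^2/4⌋ = ⌊267289/4⌋ = 66822. The extremal graph is K_{258, 259}, which has 258·259 = 66822 edges.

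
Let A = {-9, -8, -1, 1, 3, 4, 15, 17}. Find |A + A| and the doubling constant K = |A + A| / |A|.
K = |A + A| / |A| = 29/8

Enumerate A + A = {a + b : a, b ∈ A}. With |A| = 8, there are |A|^2 = 64 ordered sum pairs; collecting distinct values, A + A = {-18, -17, -16, -10, -9, -8, -7, -6, -5, -4, -2, 0, 2, 3, 4, 5, 6, 7, 8, 9, 14, 16, 18, 19, 20, 21, 30, 32, 34}, so |A + A| = 29. Thus K = 29/8. For comparison, the minimum possible |A + A| over all 8-element sets is 2·8 − 1 = 15 (so min K = 15/8), attained only by arithmetic progressions.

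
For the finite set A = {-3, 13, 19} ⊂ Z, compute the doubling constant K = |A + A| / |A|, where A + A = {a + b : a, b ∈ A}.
K = |A + A| / |A| = 6/3 = 2

Enumerate A + A = {a + b : a, b ∈ A}. With |A| = 3, there are |A|^2 = 9 ordered sum pairs; collecting distinct values, A + A = {-6, 10, 16, 26, 32, 38}, so |A + A| = 6. Thus K = 6/3 = 2. For comparison, the minimum possible |A + A| over all 3-element sets is 2·3 − 1 = 5 (so min K = 5/3), attained only by arithmetic progressions.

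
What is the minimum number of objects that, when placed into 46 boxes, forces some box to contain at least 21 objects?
n = (21 − 1)·46 + 1 = 921

By the generalised pigeonhole principle, to guarantee some box contains ≥ r objects we need more than (r − 1) · k objects total. Threshold: n = (r − 1) · k + 1. With r = 21 and k = 46: n = 20 · 46 + 1 = 920 + 1 = 921. For n = 920 = 20 · 46, we can put exactly 20 objects in every box, avoiding 21 in any single one — so 921 is tight.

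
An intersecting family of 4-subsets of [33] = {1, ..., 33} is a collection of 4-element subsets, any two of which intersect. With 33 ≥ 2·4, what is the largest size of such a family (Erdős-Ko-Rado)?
max |F| = C(32, 3) = 4960

Erdős-Ko-Rado (1961): when n ≥ 2k, max |F| = C(n−1, k−1). The bound is attained by the star {A : i ∈ A} for any fixed i ∈ [n]. Here C(33−1, 4−1) = C(32, 3) = 4960.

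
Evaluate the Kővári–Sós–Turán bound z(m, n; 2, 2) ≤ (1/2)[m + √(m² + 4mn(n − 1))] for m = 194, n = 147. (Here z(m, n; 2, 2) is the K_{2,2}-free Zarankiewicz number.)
z(194, 147; 2, 2) ≤ (1/2)[194 + √(194² + 4·194·147·146)] = (1/2)[194 + √16692148] = 2139.8013

Kővári–Sós–Turán: let r_1, ..., r_194 be the row sums and z = Σ r_i the total number of 1s. Each pair of columns can share at most one row with both entries 1 (else a 2×2 all-ones block appears), so Σ_i C(r_i, 2) ≤ C(147, 2) = 10731. By convexity Σ_i C(r_i, 2) ≥ 194·C(z/194, 2) = z(z − 194)/(2·194), giving z² − 194z − 194·147·146 ≤ 0 and hence z ≤ (1/2)[194 + √(37636 + 4·4163628)] = (1/2)[194 + √16692148] ≈ (1/2)(194 + 4085.6025) = 2139.8013.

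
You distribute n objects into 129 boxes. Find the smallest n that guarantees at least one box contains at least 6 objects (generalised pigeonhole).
n = (6 − 1)·129 + 1 = 646

By the generalised pigeonhole principle, to guarantee some box contains ≥ r objects we need more than (r − 1) · k objects total. Threshold: n = (r − 1) · k + 1. With r = 6 and k = 129: n = 5 · 129 + 1 = 645 + 1 = 646. For n = 645 = 5 · 129, we can put exactly 5 objects in every box, avoiding 6 in any single one — so 646 is tight.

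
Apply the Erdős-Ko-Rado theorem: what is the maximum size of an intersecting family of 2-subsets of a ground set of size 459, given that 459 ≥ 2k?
max |F| = C(458, 1) = 458

Erdős-Ko-Rado (1961): when n ≥ 2k, max |F| = C(n−1, k−1). The bound is attained by the star {A : i ∈ A} for any fixed i ∈ [n]. Here C(459−1, 2−1) = C(458, 1) = 458.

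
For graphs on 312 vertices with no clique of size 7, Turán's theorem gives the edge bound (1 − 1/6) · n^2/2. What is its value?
Turán density bound = (5/6) · 312^2/2 = 40560

Turán's theorem: ex(n, K_{r+1}) is achieved by the complete r-partite Turán graph T(n, r) with parts as balanced as possible, and is at most (1 − 1/r) · n^2/2. For r = 6, n = 312: the density bound is (5/6) · 97344/2 = 40560. Since 6 ∣ 312, the Turán graph T(312, 6) has parts of equal size 52, and its edge count e(T(312, 6)) = 40560 attains the density bound exactly.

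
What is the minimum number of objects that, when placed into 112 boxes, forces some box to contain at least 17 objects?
n = (17 − 1)·112 + 1 = 1793

By the generalised pigeonhole principle, to guarantee some box contains ≥ r objects we need more than (r − 1) · k objects total. Threshold: n = (r − 1) · k + 1. With r = 17 and k = 112: n = 16 · 112 + 1 = 1792 + 1 = 1793. For n = 1792 = 16 · 112, we can put exactly 16 objects in every box, avoiding 17 in any single one — so 1793 is tight.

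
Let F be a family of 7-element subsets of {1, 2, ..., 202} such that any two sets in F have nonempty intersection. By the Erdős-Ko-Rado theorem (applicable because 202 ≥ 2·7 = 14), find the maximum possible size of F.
max |F| = C(201, 6) = 84944276340

Erdős-Ko-Rado (1961): when n ≥ 2k, max |F| = C(n−1, k−1). The bound is attained by the star {A : i ∈ A} for any fixed i ∈ [n]. Here C(202−1, 7−1) = C(201, 6) = 84944276340.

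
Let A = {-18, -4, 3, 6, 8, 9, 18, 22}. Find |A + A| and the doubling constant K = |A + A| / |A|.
K = |A + A| / |A| = 32/8 = 4

Enumerate A + A = {a + b : a, b ∈ A}. With |A| = 8, there are |A|^2 = 64 ordered sum pairs; collecting distinct values, A + A = {-36, -22, -15, -12, -10, -9, -8, -1, 0, 2, 4, 5, 6, 9, 11, 12, 14, 15, 16, 17, 18, 21, 24, 25, 26, 27, 28, 30, 31, 36, 40, 44}, so |A + A| = 32. Thus K = 32/8 = 4. For comparison, the minimum possible |A + A| over all 8-element sets is 2·8 − 1 = 15 (so min K = 15/8), attained only by arithmetic progressions.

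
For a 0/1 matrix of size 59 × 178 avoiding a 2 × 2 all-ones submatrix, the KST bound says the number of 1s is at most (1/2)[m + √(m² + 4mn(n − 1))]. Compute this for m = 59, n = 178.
z(59, 178; 2, 2) ≤ (1/2)[59 + √(59² + 4·59·178·177)] = (1/2)[59 + √7438897] = 1393.2171

Kővári–Sós–Turán: let r_1, ..., r_59 be the row sums and z = Σ r_i the total number of 1s. Each pair of columns can share at most one row with both entries 1 (else a 2×2 all-ones block appears), so Σ_i C(r_i, 2) ≤ C(178, 2) = 15753. By convexity Σ_i C(r_i, 2) ≥ 59·C(z/59, 2) = z(z − 59)/(2·59), giving z² − 59z − 59·178·177 ≤ 0 and hence z ≤ (1/2)[59 + √(3481 + 4·1858854)] = (1/2)[59 + √7438897] ≈ (1/2)(59 + 2727.4341) = 1393.2171.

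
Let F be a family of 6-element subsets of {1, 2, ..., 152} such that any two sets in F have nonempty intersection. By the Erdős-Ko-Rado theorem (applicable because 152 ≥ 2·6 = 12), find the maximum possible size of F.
max |F| = C(151, 5) = 611860305

The Erdős-Ko-Rado theorem states: for n ≥ 2k, an intersecting family of k-subsets of an n-element set has size at most C(n − 1, k − 1), with equality for 'star' families {A ⊆ [n] : |A| = k, i ∈ A} (fix an element i). For n = 152, k = 6: C(151, 5) = 611860305.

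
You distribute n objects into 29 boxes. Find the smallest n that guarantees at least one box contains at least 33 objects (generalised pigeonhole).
n = (33 − 1)·29 + 1 = 929

By the generalised pigeonhole principle, to guarantee some box contains ≥ r objects we need more than (r − 1) · k objects total. Threshold: n = (r − 1) · k + 1. With r = 33 and k = 29: n = 32 · 29 + 1 = 928 + 1 = 929. For n = 928 = 32 · 29, we can put exactly 32 objects in every box, avoiding 33 in any single one — so 929 is tight.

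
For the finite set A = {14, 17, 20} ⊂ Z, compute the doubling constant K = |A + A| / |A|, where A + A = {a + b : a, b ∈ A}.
K = |A + A| / |A| = 5/3

Enumerate A + A = {a + b : a, b ∈ A}. With |A| = 3, there are |A|^2 = 9 ordered sum pairs; collecting distinct values, A + A = {28, 31, 34, 37, 40}, so |A + A| = 5. Thus K = 5/3. Here |A + A| = 2|A| − 1 = 5, the minimum possible — so K = 5/3 is minimal, which holds iff A is an arithmetic progression.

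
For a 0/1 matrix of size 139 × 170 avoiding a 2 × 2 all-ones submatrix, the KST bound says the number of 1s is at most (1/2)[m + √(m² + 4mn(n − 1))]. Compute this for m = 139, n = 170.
z(139, 170; 2, 2) ≤ (1/2)[139 + √(139² + 4·139·170·169)] = (1/2)[139 + √15993201] = 2069.075

Kővári–Sós–Turán: let r_1, ..., r_139 be the row sums and z = Σ r_i the total number of 1s. Each pair of columns can share at most one row with both entries 1 (else a 2×2 all-ones block appears), so Σ_i C(r_i, 2) ≤ C(170, 2) = 14365. By convexity Σ_i C(r_i, 2) ≥ 139·C(z/139, 2) = z(z − 139)/(2·139), giving z² − 139z − 139·170·169 ≤ 0 and hence z ≤ (1/2)[139 + √(19321 + 4·3993470)] = (1/2)[139 + √15993201] ≈ (1/2)(139 + 3999.15) = 2069.075.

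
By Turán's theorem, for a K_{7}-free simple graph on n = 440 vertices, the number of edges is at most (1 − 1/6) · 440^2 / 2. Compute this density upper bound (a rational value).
Turán density bound = (5/6) · 440^2/2 = 242000/3 ≈ 80666.6667

Turán's theorem: ex(n, K_{r+1}) is achieved by the complete r-partite Turán graph T(n, r) with parts as balanced as possible, and is at most (1 − 1/r) · n^2/2. For r = 6, n = 440: the density bound is (5/6) · 193600/2 = 242000/3 ≈ 80666.6667. The integer-valued extremum is e(T(440, 6)) = 80666, which is strictly less than the density bound 242000/3 since 6 ∤ 440 (the parts of T(440, 6) cannot all be equal).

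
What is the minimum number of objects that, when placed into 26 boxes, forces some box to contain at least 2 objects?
n = (2 − 1)·26 + 1 = 27

By the generalised pigeonhole principle, to guarantee some box contains ≥ r objects we need more than (r − 1) · k objects total. Threshold: n = (r − 1) · k + 1. With r = 2 and k = 26: n = 1 · 26 + 1 = 26 + 1 = 27. For n = 26 = 1 · 26, we can put exactly 1 objects in every box, avoiding 2 in any single one — so 27 is tight.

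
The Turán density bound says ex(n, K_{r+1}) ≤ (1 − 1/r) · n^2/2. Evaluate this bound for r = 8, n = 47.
Turán density bound = (7/8) · 47^2/2 = 15463/16 ≈ 966.4375

Turán's theorem: ex(n, K_{r+1}) is achieved by the complete r-partite Turán graph T(n, r) with parts as balanced as possible, and is at most (1 − 1/r) · n^2/2. For r = 8, n = 47: the density bound is (7/8) · 2209/2 = 15463/16 ≈ 966.4375. The integer-valued extremum is e(T(47, 8)) = 966, which is strictly less than the density bound 15463/16 since 8 ∤ 47 (the parts of T(47, 8) cannot all be equal).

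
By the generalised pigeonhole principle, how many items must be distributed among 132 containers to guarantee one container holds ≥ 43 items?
n = (43 − 1)·132 + 1 = 5545

By the generalised pigeonhole principle, to guarantee some box contains ≥ r objects we need more than (r − 1) · k objects total. Threshold: n = (r − 1) · k + 1. With r = 43 and k = 132: n = 42 · 132 + 1 = 5544 + 1 = 5545. For n = 5544 = 42 · 132, we can put exactly 42 objects in every box, avoiding 43 in any single one — so 5545 is tight.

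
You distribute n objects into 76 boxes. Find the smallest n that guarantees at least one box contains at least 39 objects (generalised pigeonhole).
n = (39 − 1)·76 + 1 = 2889

By the generalised pigeonhole principle, to guarantee some box contains ≥ r objects we need more than (r − 1) · k objects total. Threshold: n = (r − 1) · k + 1. With r = 39 and k = 76: n = 38 · 76 + 1 = 2888 + 1 = 2889. For n = 2888 = 38 · 76, we can put exactly 38 objects in every box, avoiding 39 in any single one — so 2889 is tight.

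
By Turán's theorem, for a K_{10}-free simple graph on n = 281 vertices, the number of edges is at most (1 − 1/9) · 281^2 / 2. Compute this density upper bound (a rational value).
Turán density bound = (8/9) · 281^2/2 = 315844/9 ≈ 35093.7778

Turán's theorem: ex(n, K_{r+1}) is achieved by the complete r-partite Turán graph T(n, r) with parts as balanced as possible, and is at most (1 − 1/r) · n^2/2. For r = 9, n = 281: the density bound is (8/9) · 78961/2 = 315844/9 ≈ 35093.7778. The integer-valued extremum is e(T(281, 9)) = 35093, which is strictly less than the density bound 315844/9 since 9 ∤ 281 (the parts of T(281, 9) cannot all be equal).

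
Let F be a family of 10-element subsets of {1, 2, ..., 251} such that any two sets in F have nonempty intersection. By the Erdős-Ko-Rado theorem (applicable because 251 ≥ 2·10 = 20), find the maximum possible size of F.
max |F| = C(250, 9) = 9087357513984750

Erdős-Ko-Rado (1961): when n ≥ 2k, max |F| = C(n−1, k−1). The bound is attained by the star {A : i ∈ A} for any fixed i ∈ [n]. Here C(251−1, 10−1) = C(250, 9) = 9087357513984750.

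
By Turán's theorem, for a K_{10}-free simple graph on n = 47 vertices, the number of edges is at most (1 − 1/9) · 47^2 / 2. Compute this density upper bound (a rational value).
Turán density bound = (8/9) · 47^2/2 = 8836/9 ≈ 981.7778

Turán's theorem: ex(n, K_{r+1}) is achieved by the complete r-partite Turán graph T(n, r) with parts as balanced as possible, and is at most (1 − 1/r) · n^2/2. For r = 9, n = 47: the density bound is (8/9) · 2209/2 = 8836/9 ≈ 981.7778. The integer-valued extremum is e(T(47, 9)) = 981, which is strictly less than the density bound 8836/9 since 9 ∤ 47 (the parts of T(47, 9) cannot all be equal).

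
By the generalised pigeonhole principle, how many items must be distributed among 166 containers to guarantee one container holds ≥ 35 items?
n = (35 − 1)·166 + 1 = 5645

By the generalised pigeonhole principle, to guarantee some box contains ≥ r objects we need more than (r − 1) · k objects total. Threshold: n = (r − 1) · k + 1. With r = 35 and k = 166: n = 34 · 166 + 1 = 5644 + 1 = 5645. For n = 5644 = 34 · 166, we can put exactly 34 objects in every box, avoiding 35 in any single one — so 5645 is tight.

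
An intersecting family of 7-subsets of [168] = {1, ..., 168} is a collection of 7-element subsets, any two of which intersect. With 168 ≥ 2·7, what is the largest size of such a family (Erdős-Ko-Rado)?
max |F| = C(167, 6) = 27512019711

The Erdős-Ko-Rado theorem states: for n ≥ 2k, an intersecting family of k-subsets of an n-element set has size at most C(n − 1, k − 1), with equality for 'star' families {A ⊆ [n] : |A| = k, i ∈ A} (fix an element i). For n = 168, k = 7: C(167, 6) = 27512019711.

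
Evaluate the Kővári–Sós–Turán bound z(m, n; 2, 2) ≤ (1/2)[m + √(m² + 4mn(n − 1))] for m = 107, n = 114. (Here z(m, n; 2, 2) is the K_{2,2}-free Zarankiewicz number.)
z(107, 114; 2, 2) ≤ (1/2)[107 + √(107² + 4·107·114·113)] = (1/2)[107 + √5524945] = 1228.7601

Kővári–Sós–Turán: let r_1, ..., r_107 be the row sums and z = Σ r_i the total number of 1s. Each pair of columns can share at most one row with both entries 1 (else a 2×2 all-ones block appears), so Σ_i C(r_i, 2) ≤ C(114, 2) = 6441. By convexity Σ_i C(r_i, 2) ≥ 107·C(z/107, 2) = z(z − 107)/(2·107), giving z² − 107z − 107·114·113 ≤ 0 and hence z ≤ (1/2)[107 + √(11449 + 4·1378374)] = (1/2)[107 + √5524945] ≈ (1/2)(107 + 2350.5202) = 1228.7601.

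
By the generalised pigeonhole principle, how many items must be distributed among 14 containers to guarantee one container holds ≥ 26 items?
n = (26 − 1)·14 + 1 = 351

By the generalised pigeonhole principle, to guarantee some box contains ≥ r objects we need more than (r − 1) · k objects total. Threshold: n = (r − 1) · k + 1. With r = 26 and k = 14: n = 25 · 14 + 1 = 350 + 1 = 351. For n = 350 = 25 · 14, we can put exactly 25 objects in every box, avoiding 26 in any single one — so 351 is tight.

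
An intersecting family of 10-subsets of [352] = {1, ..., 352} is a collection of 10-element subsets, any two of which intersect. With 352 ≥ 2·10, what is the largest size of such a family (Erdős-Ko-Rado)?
max |F| = C(351, 9) = 200952785309715075

The Erdős-Ko-Rado theorem states: for n ≥ 2k, an intersecting family of k-subsets of an n-element set has size at most C(n − 1, k − 1), with equality for 'star' families {A ⊆ [n] : |A| = k, i ∈ A} (fix an element i). For n = 352, k = 10: C(351, 9) = 200952785309715075.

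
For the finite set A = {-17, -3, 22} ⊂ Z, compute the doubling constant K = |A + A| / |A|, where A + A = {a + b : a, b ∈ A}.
K = |A + A| / |A| = 6/3 = 2

Enumerate A + A = {a + b : a, b ∈ A}. With |A| = 3, there are |A|^2 = 9 ordered sum pairs; collecting distinct values, A + A = {-34, -20, -6, 5, 19, 44}, so |A + A| = 6. Thus K = 6/3 = 2. For comparison, the minimum possible |A + A| over all 3-element sets is 2·3 − 1 = 5 (so min K = 5/3), attained only by arithmetic progressions.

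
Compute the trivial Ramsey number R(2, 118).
R(2, 118) = 118

R(2, k) = k for all k ≥ 2: in a 2-colouring of K_k, either some edge is red (a red K_2) or all edges are blue (a blue K_k). And K_{117} coloured all-blue has no blue K_118, so R(2, 118) > 117. Hence R(2, 118) = 118.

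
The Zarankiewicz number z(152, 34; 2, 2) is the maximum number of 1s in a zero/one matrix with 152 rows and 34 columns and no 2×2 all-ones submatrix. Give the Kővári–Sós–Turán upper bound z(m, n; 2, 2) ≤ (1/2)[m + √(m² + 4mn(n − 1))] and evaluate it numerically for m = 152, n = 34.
z(152, 34; 2, 2) ≤ (1/2)[152 + √(152² + 4·152·34·33)] = (1/2)[152 + √705280] = 495.9048

Kővári–Sós–Turán: let r_1, ..., r_152 be the row sums and z = Σ r_i the total number of 1s. Each pair of columns can share at most one row with both entries 1 (else a 2×2 all-ones block appears), so Σ_i C(r_i, 2) ≤ C(34, 2) = 561. By convexity Σ_i C(r_i, 2) ≥ 152·C(z/152, 2) = z(z − 152)/(2·152), giving z² − 152z − 152·34·33 ≤ 0 and hence z ≤ (1/2)[152 + √(23104 + 4·170544)] = (1/2)[152 + √705280] ≈ (1/2)(152 + 839.8095) = 495.9048.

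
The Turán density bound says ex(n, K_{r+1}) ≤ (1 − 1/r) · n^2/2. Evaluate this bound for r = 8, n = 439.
Turán density bound = (7/8) · 439^2/2 = 1349047/16 ≈ 84315.4375

Turán's theorem: ex(n, K_{r+1}) is achieved by the complete r-partite Turán graph T(n, r) with parts as balanced as possible, and is at most (1 − 1/r) · n^2/2. For r = 8, n = 439: the density bound is (7/8) · 192721/2 = 1349047/16 ≈ 84315.4375. The integer-valued extremum is e(T(439, 8)) = 84315, which is strictly less than the density bound 1349047/16 since 8 ∤ 439 (the parts of T(439, 8) cannot all be equal).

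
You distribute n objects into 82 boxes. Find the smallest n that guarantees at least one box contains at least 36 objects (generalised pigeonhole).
n = (36 − 1)·82 + 1 = 2871

By the generalised pigeonhole principle, to guarantee some box contains ≥ r objects we need more than (r − 1) · k objects total. Threshold: n = (r − 1) · k + 1. With r = 36 and k = 82: n = 35 · 82 + 1 = 2870 + 1 = 2871. For n = 2870 = 35 · 82, we can put exactly 35 objects in every box, avoiding 36 in any single one — so 2871 is tight.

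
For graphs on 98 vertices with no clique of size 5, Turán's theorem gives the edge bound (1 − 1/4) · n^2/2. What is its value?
Turán density bound = (3/4) · 98^2/2 = 7203/2 ≈ 3601.5

Turán's theorem: ex(n, K_{r+1}) is achieved by the complete r-partite Turán graph T(n, r) with parts as balanced as possible, and is at most (1 − 1/r) · n^2/2. For r = 4, n = 98: the density bound is (3/4) · 9604/2 = 7203/2 ≈ 3601.5. The integer-valued extremum is e(T(98, 4)) = 3601, which is strictly less than the density bound 7203/2 since 4 ∤ 98 (the parts of T(98, 4) cannot all be equal).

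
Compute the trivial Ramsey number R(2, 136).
R(2, 136) = 136

R(2, k) = k for all k ≥ 2: in a 2-colouring of K_k, either some edge is red (a red K_2) or all edges are blue (a blue K_k). And K_{135} coloured all-blue has no blue K_136, so R(2, 136) > 135. Hence R(2, 136) = 136.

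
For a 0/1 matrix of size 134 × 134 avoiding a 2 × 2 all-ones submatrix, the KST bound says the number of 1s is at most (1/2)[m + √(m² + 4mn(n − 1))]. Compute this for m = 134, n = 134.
z(134, 134; 2, 2) ≤ (1/2)[134 + √(134² + 4·134·134·133)] = (1/2)[134 + √9570548] = 1613.8151

Kővári–Sós–Turán: let r_1, ..., r_134 be the row sums and z = Σ r_i the total number of 1s. Each pair of columns can share at most one row with both entries 1 (else a 2×2 all-ones block appears), so Σ_i C(r_i, 2) ≤ C(134, 2) = 8911. By convexity Σ_i C(r_i, 2) ≥ 134·C(z/134, 2) = z(z − 134)/(2·134), giving z² − 134z − 134·134·133 ≤ 0 and hence z ≤ (1/2)[134 + √(17956 + 4·2388148)] = (1/2)[134 + √9570548] ≈ (1/2)(134 + 3093.6302) = 1613.8151.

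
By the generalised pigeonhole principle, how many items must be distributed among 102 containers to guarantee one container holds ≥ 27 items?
n = (27 − 1)·102 + 1 = 2653

By the generalised pigeonhole principle, to guarantee some box contains ≥ r objects we need more than (r − 1) · k objects total. Threshold: n = (r − 1) · k + 1. With r = 27 and k = 102: n = 26 · 102 + 1 = 2652 + 1 = 2653. For n = 2652 = 26 · 102, we can put exactly 26 objects in every box, avoiding 27 in any single one — so 2653 is tight.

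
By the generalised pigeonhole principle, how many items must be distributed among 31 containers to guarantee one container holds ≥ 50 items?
n = (50 − 1)·31 + 1 = 1520

By the generalised pigeonhole principle, to guarantee some box contains ≥ r objects we need more than (r − 1) · k objects total. Threshold: n = (r − 1) · k + 1. With r = 50 and k = 31: n = 49 · 31 + 1 = 1519 + 1 = 1520. For n = 1519 = 49 · 31, we can put exactly 49 objects in every box, avoiding 50 in any single one — so 1520 is tight.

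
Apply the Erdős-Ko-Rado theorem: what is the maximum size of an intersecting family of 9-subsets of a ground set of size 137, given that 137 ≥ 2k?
max |F| = C(136, 8) = 2353351951665

Erdős-Ko-Rado (1961): when n ≥ 2k, max |F| = C(n−1, k−1). The bound is attained by the star {A : i ∈ A} for any fixed i ∈ [n]. Here C(137−1, 9−1) = C(136, 8) = 2353351951665.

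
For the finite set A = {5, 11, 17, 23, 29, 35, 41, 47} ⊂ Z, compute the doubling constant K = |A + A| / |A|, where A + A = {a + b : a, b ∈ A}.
K = |A + A| / |A| = 15/8

Enumerate A + A = {a + b : a, b ∈ A}. With |A| = 8, there are |A|^2 = 64 ordered sum pairs; collecting distinct values, A + A = {10, 16, 22, 28, 34, 40, 46, 52, 58, 64, 70, 76, 82, 88, 94}, so |A + A| = 15. Thus K = 15/8. Here |A + A| = 2|A| − 1 = 15, the minimum possible — so K = 15/8 is minimal, which holds iff A is an arithmetic progression.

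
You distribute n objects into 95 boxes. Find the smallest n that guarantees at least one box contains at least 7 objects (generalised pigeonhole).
n = (7 − 1)·95 + 1 = 571

By the generalised pigeonhole principle, to guarantee some box contains ≥ r objects we need more than (r − 1) · k objects total. Threshold: n = (r − 1) · k + 1. With r = 7 and k = 95: n = 6 · 95 + 1 = 570 + 1 = 571. For n = 570 = 6 · 95, we can put exactly 6 objects in every box, avoiding 7 in any single one — so 571 is tight.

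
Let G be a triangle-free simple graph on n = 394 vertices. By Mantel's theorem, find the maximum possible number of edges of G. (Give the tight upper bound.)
ex(394, K_3) = ⌊394^2/4⌋ = 38809

Mantel (1907): a triangle-free graph on n vertices has at most ⌊n^2/4⌋ edges, with equality for the complete bipartite graph K_{⌊n/2⌋, ⌈n/2⌉}. For n = 394: ⌊394^2/4⌋ = ⌊155236/4⌋ = 38809. The extremal graph is K_{197, 197}, which has 197·197 = 38809 edges.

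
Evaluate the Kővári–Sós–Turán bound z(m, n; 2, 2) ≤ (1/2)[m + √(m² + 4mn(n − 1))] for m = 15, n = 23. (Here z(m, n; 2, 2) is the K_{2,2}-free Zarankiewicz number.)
z(15, 23; 2, 2) ≤ (1/2)[15 + √(15² + 4·15·23·22)] = (1/2)[15 + √30585] = 94.9428

Kővári–Sós–Turán: let r_1, ..., r_15 be the row sums and z = Σ r_i the total number of 1s. Each pair of columns can share at most one row with both entries 1 (else a 2×2 all-ones block appears), so Σ_i C(r_i, 2) ≤ C(23, 2) = 253. By convexity Σ_i C(r_i, 2) ≥ 15·C(z/15, 2) = z(z − 15)/(2·15), giving z² − 15z − 15·23·22 ≤ 0 and hence z ≤ (1/2)[15 + √(225 + 4·7590)] = (1/2)[15 + √30585] ≈ (1/2)(15 + 174.8857) = 94.9428.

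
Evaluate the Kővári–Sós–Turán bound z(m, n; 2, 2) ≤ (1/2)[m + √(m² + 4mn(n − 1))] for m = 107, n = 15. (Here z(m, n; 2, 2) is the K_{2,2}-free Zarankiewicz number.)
z(107, 15; 2, 2) ≤ (1/2)[107 + √(107² + 4·107·15·14)] = (1/2)[107 + √101329] = 212.6611

Kővári–Sós–Turán: let r_1, ..., r_107 be the row sums and z = Σ r_i the total number of 1s. Each pair of columns can share at most one row with both entries 1 (else a 2×2 all-ones block appears), so Σ_i C(r_i, 2) ≤ C(15, 2) = 105. By convexity Σ_i C(r_i, 2) ≥ 107·C(z/107, 2) = z(z − 107)/(2·107), giving z² − 107z − 107·15·14 ≤ 0 and hence z ≤ (1/2)[107 + √(11449 + 4·22470)] = (1/2)[107 + √101329] ≈ (1/2)(107 + 318.3222) = 212.6611.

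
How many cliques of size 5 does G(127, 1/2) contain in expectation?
E[# K_5] = C(127, 5) · (1/2)^C(5, 2) = 254231775 / 2^10 ≈ 248273.217773

For each 5-subset S of vertices (there are C(127, 5) = 254231775 such S), let X_S = 1 if S induces a K_5 (all C(5, 2) = 10 edges present). Then P(X_S = 1) = (1/2)^10 = 1/1024. By linearity of expectation, E[# K_5] = C(127, 5) · (1/2)^10 = 254231775 / 1024 ≈ 248273.217773.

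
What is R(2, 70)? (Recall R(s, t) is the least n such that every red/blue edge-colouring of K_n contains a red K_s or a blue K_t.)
R(2, 70) = 70

R(2, k) = k for all k ≥ 2: in a 2-colouring of K_k, either some edge is red (a red K_2) or all edges are blue (a blue K_k). And K_{69} coloured all-blue has no blue K_70, so R(2, 70) > 69. Hence R(2, 70) = 70.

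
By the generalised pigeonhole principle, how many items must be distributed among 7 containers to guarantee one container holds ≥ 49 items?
n = (49 − 1)·7 + 1 = 337

By the generalised pigeonhole principle, to guarantee some box contains ≥ r objects we need more than (r − 1) · k objects total. Threshold: n = (r − 1) · k + 1. With r = 49 and k = 7: n = 48 · 7 + 1 = 336 + 1 = 337. For n = 336 = 48 · 7, we can put exactly 48 objects in every box, avoiding 49 in any single one — so 337 is tight.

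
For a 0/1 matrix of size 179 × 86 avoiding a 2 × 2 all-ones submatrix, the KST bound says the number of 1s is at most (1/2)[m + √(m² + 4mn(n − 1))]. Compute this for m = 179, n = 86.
z(179, 86; 2, 2) ≤ (1/2)[179 + √(179² + 4·179·86·85)] = (1/2)[179 + √5266001] = 1236.8884

Kővári–Sós–Turán: let r_1, ..., r_179 be the row sums and z = Σ r_i the total number of 1s. Each pair of columns can share at most one row with both entries 1 (else a 2×2 all-ones block appears), so Σ_i C(r_i, 2) ≤ C(86, 2) = 3655. By convexity Σ_i C(r_i, 2) ≥ 179·C(z/179, 2) = z(z − 179)/(2·179), giving z² − 179z − 179·86·85 ≤ 0 and hence z ≤ (1/2)[179 + √(32041 + 4·1308490)] = (1/2)[179 + √5266001] ≈ (1/2)(179 + 2294.7769) = 1236.8884.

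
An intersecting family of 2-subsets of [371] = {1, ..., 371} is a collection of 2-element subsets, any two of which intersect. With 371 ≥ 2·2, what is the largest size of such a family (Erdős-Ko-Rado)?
max |F| = C(370, 1) = 370

Erdős-Ko-Rado (1961): when n ≥ 2k, max |F| = C(n−1, k−1). The bound is attained by the star {A : i ∈ A} for any fixed i ∈ [n]. Here C(371−1, 2−1) = C(370, 1) = 370.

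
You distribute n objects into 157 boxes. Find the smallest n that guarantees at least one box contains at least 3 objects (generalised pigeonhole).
n = (3 − 1)·157 + 1 = 315

By the generalised pigeonhole principle, to guarantee some box contains ≥ r objects we need more than (r − 1) · k objects total. Threshold: n = (r − 1) · k + 1. With r = 3 and k = 157: n = 2 · 157 + 1 = 314 + 1 = 315. For n = 314 = 2 · 157, we can put exactly 2 objects in every box, avoiding 3 in any single one — so 315 is tight.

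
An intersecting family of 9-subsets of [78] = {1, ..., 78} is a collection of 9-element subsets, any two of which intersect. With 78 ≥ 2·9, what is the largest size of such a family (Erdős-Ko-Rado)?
max |F| = C(77, 8) = 21042072975

The Erdős-Ko-Rado theorem states: for n ≥ 2k, an intersecting family of k-subsets of an n-element set has size at most C(n − 1, k − 1), with equality for 'star' families {A ⊆ [n] : |A| = k, i ∈ A} (fix an element i). For n = 78, k = 9: C(77, 8) = 21042072975.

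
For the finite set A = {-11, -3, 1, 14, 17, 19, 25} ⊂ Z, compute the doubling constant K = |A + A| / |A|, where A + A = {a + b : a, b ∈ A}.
K = |A + A| / |A| = 27/7

Enumerate A + A = {a + b : a, b ∈ A}. With |A| = 7, there are |A|^2 = 49 ordered sum pairs; collecting distinct values, A + A = {-22, -14, -10, -6, -2, 2, 3, 6, 8, 11, 14, 15, 16, 18, 20, 22, 26, 28, 31, 33, 34, 36, 38, 39, 42, 44, 50}, so |A + A| = 27. Thus K = 27/7. For comparison, the minimum possible |A + A| over all 7-element sets is 2·7 − 1 = 13 (so min K = 13/7), attained only by arithmetic progressions.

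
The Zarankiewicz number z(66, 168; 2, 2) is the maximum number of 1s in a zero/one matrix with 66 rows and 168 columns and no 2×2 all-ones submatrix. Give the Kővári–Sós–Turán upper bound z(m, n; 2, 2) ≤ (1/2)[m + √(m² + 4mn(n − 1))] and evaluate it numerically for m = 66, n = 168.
z(66, 168; 2, 2) ≤ (1/2)[66 + √(66² + 4·66·168·167)] = (1/2)[66 + √7411140] = 1394.1705

Kővári–Sós–Turán: let r_1, ..., r_66 be the row sums and z = Σ r_i the total number of 1s. Each pair of columns can share at most one row with both entries 1 (else a 2×2 all-ones block appears), so Σ_i C(r_i, 2) ≤ C(168, 2) = 14028. By convexity Σ_i C(r_i, 2) ≥ 66·C(z/66, 2) = z(z − 66)/(2·66), giving z² − 66z − 66·168·167 ≤ 0 and hence z ≤ (1/2)[66 + √(4356 + 4·1851696)] = (1/2)[66 + √7411140] ≈ (1/2)(66 + 2722.3409) = 1394.1705.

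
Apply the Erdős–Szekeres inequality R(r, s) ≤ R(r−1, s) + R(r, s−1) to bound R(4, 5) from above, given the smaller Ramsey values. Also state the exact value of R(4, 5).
R(4, 5) ≤ R(3, 5) + R(4, 4) = 14 + 18 = 32; exact value R(4, 5) = 25.

The Erdős–Szekeres recurrence R(r, s) ≤ R(r−1, s) + R(r, s−1) applied to (r, s) = (4, 5) gives
  R(4, 5) ≤ R(3, 5) + R(4, 4) = 14 + 18 = 32.
(Recall R(2, k) = k and R is symmetric.) The recurrence is not tight here (it gives 32, but the exact value is R(4, 5) = 25); the tight upper bound requires a sharper argument than the simple recurrence, combined with a lower-bound construction on K_{24}.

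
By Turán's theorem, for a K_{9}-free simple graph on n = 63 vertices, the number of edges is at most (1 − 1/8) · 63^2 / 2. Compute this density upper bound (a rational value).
Turán density bound = (7/8) · 63^2/2 = 27783/16 ≈ 1736.4375

Turán's theorem: ex(n, K_{r+1}) is achieved by the complete r-partite Turán graph T(n, r) with parts as balanced as possible, and is at most (1 − 1/r) · n^2/2. For r = 8, n = 63: the density bound is (7/8) · 3969/2 = 27783/16 ≈ 1736.4375. The integer-valued extremum is e(T(63, 8)) = 1736, which is strictly less than the density bound 27783/16 since 8 ∤ 63 (the parts of T(63, 8) cannot all be equal).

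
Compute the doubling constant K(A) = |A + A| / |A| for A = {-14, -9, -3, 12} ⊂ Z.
K = |A + A| / |A| = 10/4 = 5/2

Enumerate A + A = {a + b : a, b ∈ A}. With |A| = 4, there are |A|^2 = 16 ordered sum pairs; collecting distinct values, A + A = {-28, -23, -18, -17, -12, -6, -2, 3, 9, 24}, so |A + A| = 10. Thus K = 10/4 = 5/2. For comparison, the minimum possible |A + A| over all 4-element sets is 2·4 − 1 = 7 (so min K = 7/4), attained only by arithmetic progressions.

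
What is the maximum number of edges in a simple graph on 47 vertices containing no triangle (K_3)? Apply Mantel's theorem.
ex(47, K_3) = ⌊47^2/4⌋ = 552

Mantel (1907): a triangle-free graph on n vertices has at most ⌊n^2/4⌋ edges, with equality for the complete bipartite graph K_{⌊n/2⌋, ⌈n/2⌉}. For n = 47: ⌊47^2/4⌋ = ⌊2209/4⌋ = 552. The extremal graph is K_{23, 24}, which has 23·24 = 552 edges.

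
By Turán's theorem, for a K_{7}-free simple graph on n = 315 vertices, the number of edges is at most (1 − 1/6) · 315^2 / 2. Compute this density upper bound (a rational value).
Turán density bound = (5/6) · 315^2/2 = 165375/4 ≈ 41343.75

Turán's theorem: ex(n, K_{r+1}) is achieved by the complete r-partite Turán graph T(n, r) with parts as balanced as possible, and is at most (1 − 1/r) · n^2/2. For r = 6, n = 315: the density bound is (5/6) · 99225/2 = 165375/4 ≈ 41343.75. The integer-valued extremum is e(T(315, 6)) = 41343, which is strictly less than the density bound 165375/4 since 6 ∤ 315 (the parts of T(315, 6) cannot all be equal).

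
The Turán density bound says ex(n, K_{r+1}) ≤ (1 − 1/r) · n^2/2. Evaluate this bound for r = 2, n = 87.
Turán density bound = (1/2) · 87^2/2 = 7569/4 ≈ 1892.25

Turán's theorem: ex(n, K_{r+1}) is achieved by the complete r-partite Turán graph T(n, r) with parts as balanced as possible, and is at most (1 − 1/r) · n^2/2. For r = 2, n = 87: the density bound is (1/2) · 7569/2 = 7569/4 ≈ 1892.25. The integer-valued extremum is e(T(87, 2)) = 1892, which is strictly less than the density bound 7569/4 since 2 ∤ 87 (the parts of T(87, 2) cannot all be equal).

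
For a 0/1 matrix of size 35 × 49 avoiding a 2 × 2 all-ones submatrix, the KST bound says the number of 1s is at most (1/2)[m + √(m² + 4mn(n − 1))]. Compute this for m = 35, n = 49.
z(35, 49; 2, 2) ≤ (1/2)[35 + √(35² + 4·35·49·48)] = (1/2)[35 + √330505] = 304.9478

Kővári–Sós–Turán: let r_1, ..., r_35 be the row sums and z = Σ r_i the total number of 1s. Each pair of columns can share at most one row with both entries 1 (else a 2×2 all-ones block appears), so Σ_i C(r_i, 2) ≤ C(49, 2) = 1176. By convexity Σ_i C(r_i, 2) ≥ 35·C(z/35, 2) = z(z − 35)/(2·35), giving z² − 35z − 35·49·48 ≤ 0 and hence z ≤ (1/2)[35 + √(1225 + 4·82320)] = (1/2)[35 + √330505] ≈ (1/2)(35 + 574.8956) = 304.9478.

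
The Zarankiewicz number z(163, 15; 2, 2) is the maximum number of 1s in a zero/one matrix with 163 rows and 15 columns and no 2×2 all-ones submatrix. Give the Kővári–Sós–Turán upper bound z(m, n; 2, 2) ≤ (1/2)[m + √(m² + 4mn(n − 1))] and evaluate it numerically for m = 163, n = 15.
z(163, 15; 2, 2) ≤ (1/2)[163 + √(163² + 4·163·15·14)] = (1/2)[163 + √163489] = 283.6689

Kővári–Sós–Turán: let r_1, ..., r_163 be the row sums and z = Σ r_i the total number of 1s. Each pair of columns can share at most one row with both entries 1 (else a 2×2 all-ones block appears), so Σ_i C(r_i, 2) ≤ C(15, 2) = 105. By convexity Σ_i C(r_i, 2) ≥ 163·C(z/163, 2) = z(z − 163)/(2·163), giving z² − 163z − 163·15·14 ≤ 0 and hence z ≤ (1/2)[163 + √(26569 + 4·34230)] = (1/2)[163 + √163489] ≈ (1/2)(163 + 404.3377) = 283.6689.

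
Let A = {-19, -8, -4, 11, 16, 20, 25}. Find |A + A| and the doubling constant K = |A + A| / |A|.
K = |A + A| / |A| = 25/7

Enumerate A + A = {a + b : a, b ∈ A}. With |A| = 7, there are |A|^2 = 49 ordered sum pairs; collecting distinct values, A + A = {-38, -27, -23, -16, -12, -8, -3, 1, 3, 6, 7, 8, 12, 16, 17, 21, 22, 27, 31, 32, 36, 40, 41, 45, 50}, so |A + A| = 25. Thus K = 25/7. For comparison, the minimum possible |A + A| over all 7-element sets is 2·7 − 1 = 13 (so min K = 13/7), attained only by arithmetic progressions.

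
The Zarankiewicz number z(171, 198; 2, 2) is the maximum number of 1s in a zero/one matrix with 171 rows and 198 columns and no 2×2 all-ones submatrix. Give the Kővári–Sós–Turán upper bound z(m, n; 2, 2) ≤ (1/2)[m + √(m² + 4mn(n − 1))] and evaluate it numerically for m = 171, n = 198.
z(171, 198; 2, 2) ≤ (1/2)[171 + √(171² + 4·171·198·197)] = (1/2)[171 + √26709345] = 2669.5542

Kővári–Sós–Turán: let r_1, ..., r_171 be the row sums and z = Σ r_i the total number of 1s. Each pair of columns can share at most one row with both entries 1 (else a 2×2 all-ones block appears), so Σ_i C(r_i, 2) ≤ C(198, 2) = 19503. By convexity Σ_i C(r_i, 2) ≥ 171·C(z/171, 2) = z(z − 171)/(2·171), giving z² − 171z − 171·198·197 ≤ 0 and hence z ≤ (1/2)[171 + √(29241 + 4·6670026)] = (1/2)[171 + √26709345] ≈ (1/2)(171 + 5168.1085) = 2669.5542.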